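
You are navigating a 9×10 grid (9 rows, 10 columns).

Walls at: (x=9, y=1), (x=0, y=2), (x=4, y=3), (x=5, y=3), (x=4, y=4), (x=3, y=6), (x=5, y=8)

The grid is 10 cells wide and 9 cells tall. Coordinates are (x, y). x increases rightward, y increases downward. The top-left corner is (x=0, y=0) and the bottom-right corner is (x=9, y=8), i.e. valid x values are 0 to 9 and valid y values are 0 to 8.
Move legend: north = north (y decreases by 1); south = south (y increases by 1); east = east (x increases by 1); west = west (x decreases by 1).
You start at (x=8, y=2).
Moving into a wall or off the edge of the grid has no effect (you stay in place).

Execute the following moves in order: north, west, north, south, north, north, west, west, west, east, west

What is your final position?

Start: (x=8, y=2)
  north (north): (x=8, y=2) -> (x=8, y=1)
  west (west): (x=8, y=1) -> (x=7, y=1)
  north (north): (x=7, y=1) -> (x=7, y=0)
  south (south): (x=7, y=0) -> (x=7, y=1)
  north (north): (x=7, y=1) -> (x=7, y=0)
  north (north): blocked, stay at (x=7, y=0)
  west (west): (x=7, y=0) -> (x=6, y=0)
  west (west): (x=6, y=0) -> (x=5, y=0)
  west (west): (x=5, y=0) -> (x=4, y=0)
  east (east): (x=4, y=0) -> (x=5, y=0)
  west (west): (x=5, y=0) -> (x=4, y=0)
Final: (x=4, y=0)

Answer: Final position: (x=4, y=0)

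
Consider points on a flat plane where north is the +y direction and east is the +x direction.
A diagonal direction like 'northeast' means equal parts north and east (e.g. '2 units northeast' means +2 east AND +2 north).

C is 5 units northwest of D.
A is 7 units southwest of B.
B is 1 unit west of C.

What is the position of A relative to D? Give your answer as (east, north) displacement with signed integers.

Answer: A is at (east=-13, north=-2) relative to D.

Derivation:
Place D at the origin (east=0, north=0).
  C is 5 units northwest of D: delta (east=-5, north=+5); C at (east=-5, north=5).
  B is 1 unit west of C: delta (east=-1, north=+0); B at (east=-6, north=5).
  A is 7 units southwest of B: delta (east=-7, north=-7); A at (east=-13, north=-2).
Therefore A relative to D: (east=-13, north=-2).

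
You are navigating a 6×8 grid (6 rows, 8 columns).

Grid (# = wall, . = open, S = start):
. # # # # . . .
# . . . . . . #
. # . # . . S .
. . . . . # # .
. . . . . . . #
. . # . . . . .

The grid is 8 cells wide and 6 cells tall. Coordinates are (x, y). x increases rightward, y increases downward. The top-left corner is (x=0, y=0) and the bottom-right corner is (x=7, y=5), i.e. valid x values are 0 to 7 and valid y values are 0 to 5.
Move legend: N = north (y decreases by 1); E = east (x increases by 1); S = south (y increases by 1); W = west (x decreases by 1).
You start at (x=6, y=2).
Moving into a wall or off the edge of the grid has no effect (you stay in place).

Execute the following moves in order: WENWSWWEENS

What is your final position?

Answer: Final position: (x=6, y=2)

Derivation:
Start: (x=6, y=2)
  W (west): (x=6, y=2) -> (x=5, y=2)
  E (east): (x=5, y=2) -> (x=6, y=2)
  N (north): (x=6, y=2) -> (x=6, y=1)
  W (west): (x=6, y=1) -> (x=5, y=1)
  S (south): (x=5, y=1) -> (x=5, y=2)
  W (west): (x=5, y=2) -> (x=4, y=2)
  W (west): blocked, stay at (x=4, y=2)
  E (east): (x=4, y=2) -> (x=5, y=2)
  E (east): (x=5, y=2) -> (x=6, y=2)
  N (north): (x=6, y=2) -> (x=6, y=1)
  S (south): (x=6, y=1) -> (x=6, y=2)
Final: (x=6, y=2)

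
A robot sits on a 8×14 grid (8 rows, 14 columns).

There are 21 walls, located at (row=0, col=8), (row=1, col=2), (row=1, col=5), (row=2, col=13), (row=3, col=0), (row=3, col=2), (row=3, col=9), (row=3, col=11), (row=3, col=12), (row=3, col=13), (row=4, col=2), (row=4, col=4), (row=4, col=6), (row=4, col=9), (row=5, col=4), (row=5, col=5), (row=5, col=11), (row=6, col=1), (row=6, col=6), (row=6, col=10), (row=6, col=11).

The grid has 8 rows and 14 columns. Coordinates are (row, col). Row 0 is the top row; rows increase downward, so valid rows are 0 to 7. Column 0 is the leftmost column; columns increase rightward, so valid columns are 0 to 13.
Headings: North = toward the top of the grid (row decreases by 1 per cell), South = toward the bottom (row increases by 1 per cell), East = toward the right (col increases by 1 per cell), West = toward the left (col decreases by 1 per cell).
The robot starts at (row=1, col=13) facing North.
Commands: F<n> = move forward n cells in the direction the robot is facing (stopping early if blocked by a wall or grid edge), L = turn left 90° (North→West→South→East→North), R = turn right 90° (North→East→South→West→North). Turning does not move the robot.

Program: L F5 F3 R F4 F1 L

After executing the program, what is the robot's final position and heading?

Start: (row=1, col=13), facing North
  L: turn left, now facing West
  F5: move forward 5, now at (row=1, col=8)
  F3: move forward 2/3 (blocked), now at (row=1, col=6)
  R: turn right, now facing North
  F4: move forward 1/4 (blocked), now at (row=0, col=6)
  F1: move forward 0/1 (blocked), now at (row=0, col=6)
  L: turn left, now facing West
Final: (row=0, col=6), facing West

Answer: Final position: (row=0, col=6), facing West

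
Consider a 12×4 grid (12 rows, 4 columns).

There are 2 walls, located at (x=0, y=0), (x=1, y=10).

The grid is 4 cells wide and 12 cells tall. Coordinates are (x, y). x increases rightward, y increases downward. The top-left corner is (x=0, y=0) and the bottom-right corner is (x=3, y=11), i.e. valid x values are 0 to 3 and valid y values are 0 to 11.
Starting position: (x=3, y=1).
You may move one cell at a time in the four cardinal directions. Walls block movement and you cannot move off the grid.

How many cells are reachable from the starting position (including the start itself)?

BFS flood-fill from (x=3, y=1):
  Distance 0: (x=3, y=1)
  Distance 1: (x=3, y=0), (x=2, y=1), (x=3, y=2)
  Distance 2: (x=2, y=0), (x=1, y=1), (x=2, y=2), (x=3, y=3)
  Distance 3: (x=1, y=0), (x=0, y=1), (x=1, y=2), (x=2, y=3), (x=3, y=4)
  Distance 4: (x=0, y=2), (x=1, y=3), (x=2, y=4), (x=3, y=5)
  Distance 5: (x=0, y=3), (x=1, y=4), (x=2, y=5), (x=3, y=6)
  Distance 6: (x=0, y=4), (x=1, y=5), (x=2, y=6), (x=3, y=7)
  Distance 7: (x=0, y=5), (x=1, y=6), (x=2, y=7), (x=3, y=8)
  Distance 8: (x=0, y=6), (x=1, y=7), (x=2, y=8), (x=3, y=9)
  Distance 9: (x=0, y=7), (x=1, y=8), (x=2, y=9), (x=3, y=10)
  Distance 10: (x=0, y=8), (x=1, y=9), (x=2, y=10), (x=3, y=11)
  Distance 11: (x=0, y=9), (x=2, y=11)
  Distance 12: (x=0, y=10), (x=1, y=11)
  Distance 13: (x=0, y=11)
Total reachable: 46 (grid has 46 open cells total)

Answer: Reachable cells: 46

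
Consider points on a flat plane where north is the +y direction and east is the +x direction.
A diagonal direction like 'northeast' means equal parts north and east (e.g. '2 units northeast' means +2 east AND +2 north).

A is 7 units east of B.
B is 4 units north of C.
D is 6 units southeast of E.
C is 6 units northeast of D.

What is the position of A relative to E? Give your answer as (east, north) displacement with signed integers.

Place E at the origin (east=0, north=0).
  D is 6 units southeast of E: delta (east=+6, north=-6); D at (east=6, north=-6).
  C is 6 units northeast of D: delta (east=+6, north=+6); C at (east=12, north=0).
  B is 4 units north of C: delta (east=+0, north=+4); B at (east=12, north=4).
  A is 7 units east of B: delta (east=+7, north=+0); A at (east=19, north=4).
Therefore A relative to E: (east=19, north=4).

Answer: A is at (east=19, north=4) relative to E.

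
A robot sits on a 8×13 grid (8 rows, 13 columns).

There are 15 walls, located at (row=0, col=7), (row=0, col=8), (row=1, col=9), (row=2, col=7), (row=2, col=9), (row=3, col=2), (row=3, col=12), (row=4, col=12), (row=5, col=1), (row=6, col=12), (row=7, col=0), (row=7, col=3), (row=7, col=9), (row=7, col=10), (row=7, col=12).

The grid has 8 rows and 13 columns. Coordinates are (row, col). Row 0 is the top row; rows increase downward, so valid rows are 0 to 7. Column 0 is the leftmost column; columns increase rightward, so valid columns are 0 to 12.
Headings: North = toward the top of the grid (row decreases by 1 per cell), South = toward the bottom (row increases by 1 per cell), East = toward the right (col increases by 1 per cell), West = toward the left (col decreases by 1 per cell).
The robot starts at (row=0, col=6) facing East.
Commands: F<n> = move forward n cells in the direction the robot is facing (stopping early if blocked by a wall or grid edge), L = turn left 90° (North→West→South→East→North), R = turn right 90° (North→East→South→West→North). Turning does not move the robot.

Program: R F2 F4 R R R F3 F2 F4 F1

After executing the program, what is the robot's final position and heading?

Answer: Final position: (row=6, col=11), facing East

Derivation:
Start: (row=0, col=6), facing East
  R: turn right, now facing South
  F2: move forward 2, now at (row=2, col=6)
  F4: move forward 4, now at (row=6, col=6)
  R: turn right, now facing West
  R: turn right, now facing North
  R: turn right, now facing East
  F3: move forward 3, now at (row=6, col=9)
  F2: move forward 2, now at (row=6, col=11)
  F4: move forward 0/4 (blocked), now at (row=6, col=11)
  F1: move forward 0/1 (blocked), now at (row=6, col=11)
Final: (row=6, col=11), facing East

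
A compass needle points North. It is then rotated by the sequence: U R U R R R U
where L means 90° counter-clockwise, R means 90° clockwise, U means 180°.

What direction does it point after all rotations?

Answer: Final heading: South

Derivation:
Start: North
  U (U-turn (180°)) -> South
  R (right (90° clockwise)) -> West
  U (U-turn (180°)) -> East
  R (right (90° clockwise)) -> South
  R (right (90° clockwise)) -> West
  R (right (90° clockwise)) -> North
  U (U-turn (180°)) -> South
Final: South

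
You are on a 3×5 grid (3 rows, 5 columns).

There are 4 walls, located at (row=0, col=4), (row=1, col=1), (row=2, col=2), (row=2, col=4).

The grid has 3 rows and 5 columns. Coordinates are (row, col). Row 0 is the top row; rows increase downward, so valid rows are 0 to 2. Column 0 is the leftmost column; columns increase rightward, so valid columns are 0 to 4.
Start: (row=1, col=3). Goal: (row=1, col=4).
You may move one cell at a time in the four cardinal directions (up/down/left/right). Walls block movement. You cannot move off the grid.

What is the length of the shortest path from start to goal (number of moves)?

Answer: Shortest path length: 1

Derivation:
BFS from (row=1, col=3) until reaching (row=1, col=4):
  Distance 0: (row=1, col=3)
  Distance 1: (row=0, col=3), (row=1, col=2), (row=1, col=4), (row=2, col=3)  <- goal reached here
One shortest path (1 moves): (row=1, col=3) -> (row=1, col=4)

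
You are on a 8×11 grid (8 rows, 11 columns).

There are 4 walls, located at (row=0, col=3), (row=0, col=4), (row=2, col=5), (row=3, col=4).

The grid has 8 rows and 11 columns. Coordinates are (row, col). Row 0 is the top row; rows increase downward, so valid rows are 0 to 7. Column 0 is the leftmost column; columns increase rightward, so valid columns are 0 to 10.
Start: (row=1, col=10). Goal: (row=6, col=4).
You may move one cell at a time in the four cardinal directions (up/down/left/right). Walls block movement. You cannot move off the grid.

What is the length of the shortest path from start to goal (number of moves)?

BFS from (row=1, col=10) until reaching (row=6, col=4):
  Distance 0: (row=1, col=10)
  Distance 1: (row=0, col=10), (row=1, col=9), (row=2, col=10)
  Distance 2: (row=0, col=9), (row=1, col=8), (row=2, col=9), (row=3, col=10)
  Distance 3: (row=0, col=8), (row=1, col=7), (row=2, col=8), (row=3, col=9), (row=4, col=10)
  Distance 4: (row=0, col=7), (row=1, col=6), (row=2, col=7), (row=3, col=8), (row=4, col=9), (row=5, col=10)
  Distance 5: (row=0, col=6), (row=1, col=5), (row=2, col=6), (row=3, col=7), (row=4, col=8), (row=5, col=9), (row=6, col=10)
  Distance 6: (row=0, col=5), (row=1, col=4), (row=3, col=6), (row=4, col=7), (row=5, col=8), (row=6, col=9), (row=7, col=10)
  Distance 7: (row=1, col=3), (row=2, col=4), (row=3, col=5), (row=4, col=6), (row=5, col=7), (row=6, col=8), (row=7, col=9)
  Distance 8: (row=1, col=2), (row=2, col=3), (row=4, col=5), (row=5, col=6), (row=6, col=7), (row=7, col=8)
  Distance 9: (row=0, col=2), (row=1, col=1), (row=2, col=2), (row=3, col=3), (row=4, col=4), (row=5, col=5), (row=6, col=6), (row=7, col=7)
  Distance 10: (row=0, col=1), (row=1, col=0), (row=2, col=1), (row=3, col=2), (row=4, col=3), (row=5, col=4), (row=6, col=5), (row=7, col=6)
  Distance 11: (row=0, col=0), (row=2, col=0), (row=3, col=1), (row=4, col=2), (row=5, col=3), (row=6, col=4), (row=7, col=5)  <- goal reached here
One shortest path (11 moves): (row=1, col=10) -> (row=1, col=9) -> (row=1, col=8) -> (row=1, col=7) -> (row=1, col=6) -> (row=2, col=6) -> (row=3, col=6) -> (row=3, col=5) -> (row=4, col=5) -> (row=4, col=4) -> (row=5, col=4) -> (row=6, col=4)

Answer: Shortest path length: 11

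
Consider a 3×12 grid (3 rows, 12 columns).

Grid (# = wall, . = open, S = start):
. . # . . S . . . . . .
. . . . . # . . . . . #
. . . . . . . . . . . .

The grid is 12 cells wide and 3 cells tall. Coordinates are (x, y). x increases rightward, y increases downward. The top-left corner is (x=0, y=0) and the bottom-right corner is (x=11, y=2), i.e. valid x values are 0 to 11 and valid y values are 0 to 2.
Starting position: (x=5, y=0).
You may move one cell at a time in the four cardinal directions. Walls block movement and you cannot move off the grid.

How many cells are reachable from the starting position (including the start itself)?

BFS flood-fill from (x=5, y=0):
  Distance 0: (x=5, y=0)
  Distance 1: (x=4, y=0), (x=6, y=0)
  Distance 2: (x=3, y=0), (x=7, y=0), (x=4, y=1), (x=6, y=1)
  Distance 3: (x=8, y=0), (x=3, y=1), (x=7, y=1), (x=4, y=2), (x=6, y=2)
  Distance 4: (x=9, y=0), (x=2, y=1), (x=8, y=1), (x=3, y=2), (x=5, y=2), (x=7, y=2)
  Distance 5: (x=10, y=0), (x=1, y=1), (x=9, y=1), (x=2, y=2), (x=8, y=2)
  Distance 6: (x=1, y=0), (x=11, y=0), (x=0, y=1), (x=10, y=1), (x=1, y=2), (x=9, y=2)
  Distance 7: (x=0, y=0), (x=0, y=2), (x=10, y=2)
  Distance 8: (x=11, y=2)
Total reachable: 33 (grid has 33 open cells total)

Answer: Reachable cells: 33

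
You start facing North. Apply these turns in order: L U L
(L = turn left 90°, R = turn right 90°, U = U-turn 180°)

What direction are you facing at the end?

Start: North
  L (left (90° counter-clockwise)) -> West
  U (U-turn (180°)) -> East
  L (left (90° counter-clockwise)) -> North
Final: North

Answer: Final heading: North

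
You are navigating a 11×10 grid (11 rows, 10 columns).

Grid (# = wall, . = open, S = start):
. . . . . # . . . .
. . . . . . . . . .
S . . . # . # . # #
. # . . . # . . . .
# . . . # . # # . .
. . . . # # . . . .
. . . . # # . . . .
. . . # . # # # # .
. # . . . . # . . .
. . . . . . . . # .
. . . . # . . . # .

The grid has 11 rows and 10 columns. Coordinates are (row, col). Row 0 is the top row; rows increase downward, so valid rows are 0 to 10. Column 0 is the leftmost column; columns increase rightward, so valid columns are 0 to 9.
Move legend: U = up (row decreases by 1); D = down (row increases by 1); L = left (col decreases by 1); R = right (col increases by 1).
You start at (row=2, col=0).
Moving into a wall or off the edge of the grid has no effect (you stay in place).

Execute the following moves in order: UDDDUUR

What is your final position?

Answer: Final position: (row=1, col=1)

Derivation:
Start: (row=2, col=0)
  U (up): (row=2, col=0) -> (row=1, col=0)
  D (down): (row=1, col=0) -> (row=2, col=0)
  D (down): (row=2, col=0) -> (row=3, col=0)
  D (down): blocked, stay at (row=3, col=0)
  U (up): (row=3, col=0) -> (row=2, col=0)
  U (up): (row=2, col=0) -> (row=1, col=0)
  R (right): (row=1, col=0) -> (row=1, col=1)
Final: (row=1, col=1)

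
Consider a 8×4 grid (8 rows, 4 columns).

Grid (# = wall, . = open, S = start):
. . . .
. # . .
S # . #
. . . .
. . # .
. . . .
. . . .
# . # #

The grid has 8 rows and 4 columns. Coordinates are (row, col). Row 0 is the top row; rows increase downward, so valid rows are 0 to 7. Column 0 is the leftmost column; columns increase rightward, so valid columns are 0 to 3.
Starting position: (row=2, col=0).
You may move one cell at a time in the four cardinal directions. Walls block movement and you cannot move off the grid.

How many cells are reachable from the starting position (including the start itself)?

BFS flood-fill from (row=2, col=0):
  Distance 0: (row=2, col=0)
  Distance 1: (row=1, col=0), (row=3, col=0)
  Distance 2: (row=0, col=0), (row=3, col=1), (row=4, col=0)
  Distance 3: (row=0, col=1), (row=3, col=2), (row=4, col=1), (row=5, col=0)
  Distance 4: (row=0, col=2), (row=2, col=2), (row=3, col=3), (row=5, col=1), (row=6, col=0)
  Distance 5: (row=0, col=3), (row=1, col=2), (row=4, col=3), (row=5, col=2), (row=6, col=1)
  Distance 6: (row=1, col=3), (row=5, col=3), (row=6, col=2), (row=7, col=1)
  Distance 7: (row=6, col=3)
Total reachable: 25 (grid has 25 open cells total)

Answer: Reachable cells: 25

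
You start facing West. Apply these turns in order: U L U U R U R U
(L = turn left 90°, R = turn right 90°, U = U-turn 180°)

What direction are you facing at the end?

Start: West
  U (U-turn (180°)) -> East
  L (left (90° counter-clockwise)) -> North
  U (U-turn (180°)) -> South
  U (U-turn (180°)) -> North
  R (right (90° clockwise)) -> East
  U (U-turn (180°)) -> West
  R (right (90° clockwise)) -> North
  U (U-turn (180°)) -> South
Final: South

Answer: Final heading: South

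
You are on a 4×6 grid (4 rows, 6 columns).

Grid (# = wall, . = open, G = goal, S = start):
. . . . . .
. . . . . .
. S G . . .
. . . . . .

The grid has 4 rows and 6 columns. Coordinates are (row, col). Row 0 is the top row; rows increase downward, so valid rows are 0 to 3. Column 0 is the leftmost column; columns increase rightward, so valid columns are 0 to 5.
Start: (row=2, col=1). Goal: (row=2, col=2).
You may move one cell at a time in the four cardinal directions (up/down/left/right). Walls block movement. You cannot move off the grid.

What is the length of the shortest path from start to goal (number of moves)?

Answer: Shortest path length: 1

Derivation:
BFS from (row=2, col=1) until reaching (row=2, col=2):
  Distance 0: (row=2, col=1)
  Distance 1: (row=1, col=1), (row=2, col=0), (row=2, col=2), (row=3, col=1)  <- goal reached here
One shortest path (1 moves): (row=2, col=1) -> (row=2, col=2)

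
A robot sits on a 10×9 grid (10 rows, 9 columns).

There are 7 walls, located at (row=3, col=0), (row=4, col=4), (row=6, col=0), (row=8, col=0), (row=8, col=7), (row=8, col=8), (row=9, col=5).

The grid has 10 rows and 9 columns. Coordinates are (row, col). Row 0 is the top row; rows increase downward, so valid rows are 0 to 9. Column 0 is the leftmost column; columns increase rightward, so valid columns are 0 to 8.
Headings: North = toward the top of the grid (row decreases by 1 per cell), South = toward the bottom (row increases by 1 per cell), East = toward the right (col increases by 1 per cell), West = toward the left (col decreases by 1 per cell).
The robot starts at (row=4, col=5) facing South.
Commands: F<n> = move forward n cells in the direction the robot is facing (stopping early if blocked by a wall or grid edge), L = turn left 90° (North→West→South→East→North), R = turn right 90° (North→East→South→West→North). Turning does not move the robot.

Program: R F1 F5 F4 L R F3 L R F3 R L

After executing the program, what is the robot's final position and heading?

Start: (row=4, col=5), facing South
  R: turn right, now facing West
  F1: move forward 0/1 (blocked), now at (row=4, col=5)
  F5: move forward 0/5 (blocked), now at (row=4, col=5)
  F4: move forward 0/4 (blocked), now at (row=4, col=5)
  L: turn left, now facing South
  R: turn right, now facing West
  F3: move forward 0/3 (blocked), now at (row=4, col=5)
  L: turn left, now facing South
  R: turn right, now facing West
  F3: move forward 0/3 (blocked), now at (row=4, col=5)
  R: turn right, now facing North
  L: turn left, now facing West
Final: (row=4, col=5), facing West

Answer: Final position: (row=4, col=5), facing West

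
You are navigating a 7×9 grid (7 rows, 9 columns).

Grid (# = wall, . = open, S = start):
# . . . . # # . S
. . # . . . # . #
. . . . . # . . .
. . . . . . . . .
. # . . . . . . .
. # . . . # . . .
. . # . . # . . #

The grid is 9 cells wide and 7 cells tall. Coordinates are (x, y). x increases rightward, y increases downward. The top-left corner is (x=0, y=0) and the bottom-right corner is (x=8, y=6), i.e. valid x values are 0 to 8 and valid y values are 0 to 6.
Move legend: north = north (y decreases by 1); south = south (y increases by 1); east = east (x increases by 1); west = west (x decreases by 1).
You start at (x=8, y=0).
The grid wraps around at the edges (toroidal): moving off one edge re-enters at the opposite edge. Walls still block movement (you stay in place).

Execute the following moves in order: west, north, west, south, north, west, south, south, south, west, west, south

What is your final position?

Answer: Final position: (x=6, y=6)

Derivation:
Start: (x=8, y=0)
  west (west): (x=8, y=0) -> (x=7, y=0)
  north (north): (x=7, y=0) -> (x=7, y=6)
  west (west): (x=7, y=6) -> (x=6, y=6)
  south (south): blocked, stay at (x=6, y=6)
  north (north): (x=6, y=6) -> (x=6, y=5)
  west (west): blocked, stay at (x=6, y=5)
  south (south): (x=6, y=5) -> (x=6, y=6)
  south (south): blocked, stay at (x=6, y=6)
  south (south): blocked, stay at (x=6, y=6)
  west (west): blocked, stay at (x=6, y=6)
  west (west): blocked, stay at (x=6, y=6)
  south (south): blocked, stay at (x=6, y=6)
Final: (x=6, y=6)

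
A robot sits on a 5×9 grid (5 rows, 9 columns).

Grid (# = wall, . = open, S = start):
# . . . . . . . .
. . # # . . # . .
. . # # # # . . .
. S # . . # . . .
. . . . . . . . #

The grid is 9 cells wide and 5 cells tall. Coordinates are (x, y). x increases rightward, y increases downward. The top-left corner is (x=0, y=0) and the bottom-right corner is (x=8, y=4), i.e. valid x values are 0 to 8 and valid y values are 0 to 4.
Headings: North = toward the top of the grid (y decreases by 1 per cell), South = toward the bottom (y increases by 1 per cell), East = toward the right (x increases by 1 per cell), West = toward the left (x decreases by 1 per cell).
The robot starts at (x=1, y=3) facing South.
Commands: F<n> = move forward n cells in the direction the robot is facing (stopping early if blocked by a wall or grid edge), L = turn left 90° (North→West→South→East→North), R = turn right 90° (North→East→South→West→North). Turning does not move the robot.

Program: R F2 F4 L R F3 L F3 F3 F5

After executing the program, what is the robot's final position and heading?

Start: (x=1, y=3), facing South
  R: turn right, now facing West
  F2: move forward 1/2 (blocked), now at (x=0, y=3)
  F4: move forward 0/4 (blocked), now at (x=0, y=3)
  L: turn left, now facing South
  R: turn right, now facing West
  F3: move forward 0/3 (blocked), now at (x=0, y=3)
  L: turn left, now facing South
  F3: move forward 1/3 (blocked), now at (x=0, y=4)
  F3: move forward 0/3 (blocked), now at (x=0, y=4)
  F5: move forward 0/5 (blocked), now at (x=0, y=4)
Final: (x=0, y=4), facing South

Answer: Final position: (x=0, y=4), facing South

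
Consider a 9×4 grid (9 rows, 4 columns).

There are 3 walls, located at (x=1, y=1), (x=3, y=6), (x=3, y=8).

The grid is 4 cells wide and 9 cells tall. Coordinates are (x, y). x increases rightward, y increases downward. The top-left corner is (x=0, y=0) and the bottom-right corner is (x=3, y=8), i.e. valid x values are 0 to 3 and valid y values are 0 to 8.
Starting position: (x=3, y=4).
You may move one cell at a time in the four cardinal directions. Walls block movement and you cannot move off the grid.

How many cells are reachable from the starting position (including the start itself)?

BFS flood-fill from (x=3, y=4):
  Distance 0: (x=3, y=4)
  Distance 1: (x=3, y=3), (x=2, y=4), (x=3, y=5)
  Distance 2: (x=3, y=2), (x=2, y=3), (x=1, y=4), (x=2, y=5)
  Distance 3: (x=3, y=1), (x=2, y=2), (x=1, y=3), (x=0, y=4), (x=1, y=5), (x=2, y=6)
  Distance 4: (x=3, y=0), (x=2, y=1), (x=1, y=2), (x=0, y=3), (x=0, y=5), (x=1, y=6), (x=2, y=7)
  Distance 5: (x=2, y=0), (x=0, y=2), (x=0, y=6), (x=1, y=7), (x=3, y=7), (x=2, y=8)
  Distance 6: (x=1, y=0), (x=0, y=1), (x=0, y=7), (x=1, y=8)
  Distance 7: (x=0, y=0), (x=0, y=8)
Total reachable: 33 (grid has 33 open cells total)

Answer: Reachable cells: 33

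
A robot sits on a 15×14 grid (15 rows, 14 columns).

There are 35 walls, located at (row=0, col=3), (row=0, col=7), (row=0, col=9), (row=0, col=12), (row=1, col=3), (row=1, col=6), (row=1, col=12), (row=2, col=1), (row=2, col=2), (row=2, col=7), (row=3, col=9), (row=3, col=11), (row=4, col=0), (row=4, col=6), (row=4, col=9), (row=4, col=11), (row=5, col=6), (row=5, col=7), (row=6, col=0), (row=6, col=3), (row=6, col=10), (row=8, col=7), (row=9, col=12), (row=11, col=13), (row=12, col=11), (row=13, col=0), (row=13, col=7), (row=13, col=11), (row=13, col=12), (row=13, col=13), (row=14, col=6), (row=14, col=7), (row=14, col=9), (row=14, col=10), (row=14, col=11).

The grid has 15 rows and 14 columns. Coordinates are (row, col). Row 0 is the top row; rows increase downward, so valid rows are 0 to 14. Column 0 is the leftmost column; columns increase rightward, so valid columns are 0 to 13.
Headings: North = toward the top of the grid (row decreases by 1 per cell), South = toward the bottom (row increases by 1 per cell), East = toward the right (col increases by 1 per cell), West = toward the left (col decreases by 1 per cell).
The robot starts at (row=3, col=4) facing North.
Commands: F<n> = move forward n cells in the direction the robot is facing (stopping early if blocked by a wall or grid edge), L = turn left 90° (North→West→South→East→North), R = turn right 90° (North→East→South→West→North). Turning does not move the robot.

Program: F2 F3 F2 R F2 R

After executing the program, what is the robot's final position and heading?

Answer: Final position: (row=0, col=6), facing South

Derivation:
Start: (row=3, col=4), facing North
  F2: move forward 2, now at (row=1, col=4)
  F3: move forward 1/3 (blocked), now at (row=0, col=4)
  F2: move forward 0/2 (blocked), now at (row=0, col=4)
  R: turn right, now facing East
  F2: move forward 2, now at (row=0, col=6)
  R: turn right, now facing South
Final: (row=0, col=6), facing South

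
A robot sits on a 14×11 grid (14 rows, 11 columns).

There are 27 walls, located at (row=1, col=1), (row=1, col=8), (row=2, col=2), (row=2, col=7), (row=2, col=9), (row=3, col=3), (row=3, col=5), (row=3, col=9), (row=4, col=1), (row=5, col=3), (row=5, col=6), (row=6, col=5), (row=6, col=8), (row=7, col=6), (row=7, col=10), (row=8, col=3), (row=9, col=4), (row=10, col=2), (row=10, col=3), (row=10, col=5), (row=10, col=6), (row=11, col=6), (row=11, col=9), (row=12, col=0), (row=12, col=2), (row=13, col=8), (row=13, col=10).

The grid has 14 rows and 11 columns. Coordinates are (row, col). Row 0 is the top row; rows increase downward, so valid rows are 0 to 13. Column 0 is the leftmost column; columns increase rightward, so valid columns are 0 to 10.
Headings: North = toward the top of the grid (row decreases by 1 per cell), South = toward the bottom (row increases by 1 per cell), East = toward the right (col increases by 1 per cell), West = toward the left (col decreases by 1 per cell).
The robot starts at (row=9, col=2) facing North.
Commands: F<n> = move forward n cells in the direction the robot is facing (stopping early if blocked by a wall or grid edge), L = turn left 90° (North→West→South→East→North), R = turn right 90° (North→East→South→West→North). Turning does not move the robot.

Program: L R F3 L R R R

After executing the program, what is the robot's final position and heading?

Answer: Final position: (row=6, col=2), facing South

Derivation:
Start: (row=9, col=2), facing North
  L: turn left, now facing West
  R: turn right, now facing North
  F3: move forward 3, now at (row=6, col=2)
  L: turn left, now facing West
  R: turn right, now facing North
  R: turn right, now facing East
  R: turn right, now facing South
Final: (row=6, col=2), facing South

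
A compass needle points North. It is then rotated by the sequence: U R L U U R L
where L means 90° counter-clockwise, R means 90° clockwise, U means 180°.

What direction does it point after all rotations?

Answer: Final heading: South

Derivation:
Start: North
  U (U-turn (180°)) -> South
  R (right (90° clockwise)) -> West
  L (left (90° counter-clockwise)) -> South
  U (U-turn (180°)) -> North
  U (U-turn (180°)) -> South
  R (right (90° clockwise)) -> West
  L (left (90° counter-clockwise)) -> South
Final: South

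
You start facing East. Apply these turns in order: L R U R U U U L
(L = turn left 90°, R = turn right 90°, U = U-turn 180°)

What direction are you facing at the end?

Answer: Final heading: East

Derivation:
Start: East
  L (left (90° counter-clockwise)) -> North
  R (right (90° clockwise)) -> East
  U (U-turn (180°)) -> West
  R (right (90° clockwise)) -> North
  U (U-turn (180°)) -> South
  U (U-turn (180°)) -> North
  U (U-turn (180°)) -> South
  L (left (90° counter-clockwise)) -> East
Final: East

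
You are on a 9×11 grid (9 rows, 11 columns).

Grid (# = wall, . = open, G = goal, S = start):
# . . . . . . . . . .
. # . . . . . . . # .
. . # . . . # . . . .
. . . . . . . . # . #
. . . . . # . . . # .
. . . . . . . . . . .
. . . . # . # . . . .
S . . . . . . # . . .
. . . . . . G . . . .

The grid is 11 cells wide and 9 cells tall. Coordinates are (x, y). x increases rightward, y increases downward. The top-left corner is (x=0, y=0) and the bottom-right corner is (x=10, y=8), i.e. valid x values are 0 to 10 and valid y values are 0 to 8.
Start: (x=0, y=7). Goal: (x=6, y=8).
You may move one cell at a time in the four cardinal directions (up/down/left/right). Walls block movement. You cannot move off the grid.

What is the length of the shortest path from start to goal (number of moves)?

Answer: Shortest path length: 7

Derivation:
BFS from (x=0, y=7) until reaching (x=6, y=8):
  Distance 0: (x=0, y=7)
  Distance 1: (x=0, y=6), (x=1, y=7), (x=0, y=8)
  Distance 2: (x=0, y=5), (x=1, y=6), (x=2, y=7), (x=1, y=8)
  Distance 3: (x=0, y=4), (x=1, y=5), (x=2, y=6), (x=3, y=7), (x=2, y=8)
  Distance 4: (x=0, y=3), (x=1, y=4), (x=2, y=5), (x=3, y=6), (x=4, y=7), (x=3, y=8)
  Distance 5: (x=0, y=2), (x=1, y=3), (x=2, y=4), (x=3, y=5), (x=5, y=7), (x=4, y=8)
  Distance 6: (x=0, y=1), (x=1, y=2), (x=2, y=3), (x=3, y=4), (x=4, y=5), (x=5, y=6), (x=6, y=7), (x=5, y=8)
  Distance 7: (x=3, y=3), (x=4, y=4), (x=5, y=5), (x=6, y=8)  <- goal reached here
One shortest path (7 moves): (x=0, y=7) -> (x=1, y=7) -> (x=2, y=7) -> (x=3, y=7) -> (x=4, y=7) -> (x=5, y=7) -> (x=6, y=7) -> (x=6, y=8)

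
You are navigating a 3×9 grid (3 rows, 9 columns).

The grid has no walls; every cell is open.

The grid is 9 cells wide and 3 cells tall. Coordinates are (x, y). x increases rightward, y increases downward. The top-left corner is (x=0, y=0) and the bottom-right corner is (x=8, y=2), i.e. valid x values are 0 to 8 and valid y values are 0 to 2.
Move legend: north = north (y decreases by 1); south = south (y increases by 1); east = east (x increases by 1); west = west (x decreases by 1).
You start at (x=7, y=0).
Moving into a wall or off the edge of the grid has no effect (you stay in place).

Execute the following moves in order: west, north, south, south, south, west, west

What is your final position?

Answer: Final position: (x=4, y=2)

Derivation:
Start: (x=7, y=0)
  west (west): (x=7, y=0) -> (x=6, y=0)
  north (north): blocked, stay at (x=6, y=0)
  south (south): (x=6, y=0) -> (x=6, y=1)
  south (south): (x=6, y=1) -> (x=6, y=2)
  south (south): blocked, stay at (x=6, y=2)
  west (west): (x=6, y=2) -> (x=5, y=2)
  west (west): (x=5, y=2) -> (x=4, y=2)
Final: (x=4, y=2)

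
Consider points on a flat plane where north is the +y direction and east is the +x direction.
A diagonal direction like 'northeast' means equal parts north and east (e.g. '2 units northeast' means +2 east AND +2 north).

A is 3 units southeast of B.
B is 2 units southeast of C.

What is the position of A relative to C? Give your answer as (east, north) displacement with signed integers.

Place C at the origin (east=0, north=0).
  B is 2 units southeast of C: delta (east=+2, north=-2); B at (east=2, north=-2).
  A is 3 units southeast of B: delta (east=+3, north=-3); A at (east=5, north=-5).
Therefore A relative to C: (east=5, north=-5).

Answer: A is at (east=5, north=-5) relative to C.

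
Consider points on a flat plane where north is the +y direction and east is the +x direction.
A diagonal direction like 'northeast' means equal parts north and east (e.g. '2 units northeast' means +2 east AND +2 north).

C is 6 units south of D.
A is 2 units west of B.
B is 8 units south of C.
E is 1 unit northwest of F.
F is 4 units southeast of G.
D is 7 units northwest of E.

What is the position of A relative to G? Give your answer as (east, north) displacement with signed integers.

Place G at the origin (east=0, north=0).
  F is 4 units southeast of G: delta (east=+4, north=-4); F at (east=4, north=-4).
  E is 1 unit northwest of F: delta (east=-1, north=+1); E at (east=3, north=-3).
  D is 7 units northwest of E: delta (east=-7, north=+7); D at (east=-4, north=4).
  C is 6 units south of D: delta (east=+0, north=-6); C at (east=-4, north=-2).
  B is 8 units south of C: delta (east=+0, north=-8); B at (east=-4, north=-10).
  A is 2 units west of B: delta (east=-2, north=+0); A at (east=-6, north=-10).
Therefore A relative to G: (east=-6, north=-10).

Answer: A is at (east=-6, north=-10) relative to G.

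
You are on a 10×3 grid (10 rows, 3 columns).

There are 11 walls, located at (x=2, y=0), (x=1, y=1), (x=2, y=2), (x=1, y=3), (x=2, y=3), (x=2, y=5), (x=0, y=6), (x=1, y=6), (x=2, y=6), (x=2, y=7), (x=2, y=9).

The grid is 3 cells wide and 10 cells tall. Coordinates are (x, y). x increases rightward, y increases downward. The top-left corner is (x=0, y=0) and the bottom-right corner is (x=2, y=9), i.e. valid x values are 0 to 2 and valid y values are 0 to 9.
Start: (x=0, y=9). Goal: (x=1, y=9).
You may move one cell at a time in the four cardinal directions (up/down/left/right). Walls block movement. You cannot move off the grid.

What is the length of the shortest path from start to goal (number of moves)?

Answer: Shortest path length: 1

Derivation:
BFS from (x=0, y=9) until reaching (x=1, y=9):
  Distance 0: (x=0, y=9)
  Distance 1: (x=0, y=8), (x=1, y=9)  <- goal reached here
One shortest path (1 moves): (x=0, y=9) -> (x=1, y=9)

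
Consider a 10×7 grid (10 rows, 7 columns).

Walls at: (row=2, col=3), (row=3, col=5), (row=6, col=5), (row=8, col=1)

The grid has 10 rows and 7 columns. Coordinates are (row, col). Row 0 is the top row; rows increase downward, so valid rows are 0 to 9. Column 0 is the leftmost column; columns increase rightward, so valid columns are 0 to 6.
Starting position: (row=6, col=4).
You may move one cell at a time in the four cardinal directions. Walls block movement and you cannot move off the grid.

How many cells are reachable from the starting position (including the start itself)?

Answer: Reachable cells: 66

Derivation:
BFS flood-fill from (row=6, col=4):
  Distance 0: (row=6, col=4)
  Distance 1: (row=5, col=4), (row=6, col=3), (row=7, col=4)
  Distance 2: (row=4, col=4), (row=5, col=3), (row=5, col=5), (row=6, col=2), (row=7, col=3), (row=7, col=5), (row=8, col=4)
  Distance 3: (row=3, col=4), (row=4, col=3), (row=4, col=5), (row=5, col=2), (row=5, col=6), (row=6, col=1), (row=7, col=2), (row=7, col=6), (row=8, col=3), (row=8, col=5), (row=9, col=4)
  Distance 4: (row=2, col=4), (row=3, col=3), (row=4, col=2), (row=4, col=6), (row=5, col=1), (row=6, col=0), (row=6, col=6), (row=7, col=1), (row=8, col=2), (row=8, col=6), (row=9, col=3), (row=9, col=5)
  Distance 5: (row=1, col=4), (row=2, col=5), (row=3, col=2), (row=3, col=6), (row=4, col=1), (row=5, col=0), (row=7, col=0), (row=9, col=2), (row=9, col=6)
  Distance 6: (row=0, col=4), (row=1, col=3), (row=1, col=5), (row=2, col=2), (row=2, col=6), (row=3, col=1), (row=4, col=0), (row=8, col=0), (row=9, col=1)
  Distance 7: (row=0, col=3), (row=0, col=5), (row=1, col=2), (row=1, col=6), (row=2, col=1), (row=3, col=0), (row=9, col=0)
  Distance 8: (row=0, col=2), (row=0, col=6), (row=1, col=1), (row=2, col=0)
  Distance 9: (row=0, col=1), (row=1, col=0)
  Distance 10: (row=0, col=0)
Total reachable: 66 (grid has 66 open cells total)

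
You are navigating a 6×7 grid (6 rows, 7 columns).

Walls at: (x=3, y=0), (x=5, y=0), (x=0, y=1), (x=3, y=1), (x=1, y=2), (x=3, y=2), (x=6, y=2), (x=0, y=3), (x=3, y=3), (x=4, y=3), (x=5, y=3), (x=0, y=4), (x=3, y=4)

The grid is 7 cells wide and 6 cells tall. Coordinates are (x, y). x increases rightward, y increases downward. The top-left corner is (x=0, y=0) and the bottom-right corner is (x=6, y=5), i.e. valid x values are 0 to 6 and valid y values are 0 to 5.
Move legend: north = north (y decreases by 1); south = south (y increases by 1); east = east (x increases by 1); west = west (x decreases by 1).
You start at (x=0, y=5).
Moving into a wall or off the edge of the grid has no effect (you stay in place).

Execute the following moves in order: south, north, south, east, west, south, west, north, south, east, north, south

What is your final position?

Start: (x=0, y=5)
  south (south): blocked, stay at (x=0, y=5)
  north (north): blocked, stay at (x=0, y=5)
  south (south): blocked, stay at (x=0, y=5)
  east (east): (x=0, y=5) -> (x=1, y=5)
  west (west): (x=1, y=5) -> (x=0, y=5)
  south (south): blocked, stay at (x=0, y=5)
  west (west): blocked, stay at (x=0, y=5)
  north (north): blocked, stay at (x=0, y=5)
  south (south): blocked, stay at (x=0, y=5)
  east (east): (x=0, y=5) -> (x=1, y=5)
  north (north): (x=1, y=5) -> (x=1, y=4)
  south (south): (x=1, y=4) -> (x=1, y=5)
Final: (x=1, y=5)

Answer: Final position: (x=1, y=5)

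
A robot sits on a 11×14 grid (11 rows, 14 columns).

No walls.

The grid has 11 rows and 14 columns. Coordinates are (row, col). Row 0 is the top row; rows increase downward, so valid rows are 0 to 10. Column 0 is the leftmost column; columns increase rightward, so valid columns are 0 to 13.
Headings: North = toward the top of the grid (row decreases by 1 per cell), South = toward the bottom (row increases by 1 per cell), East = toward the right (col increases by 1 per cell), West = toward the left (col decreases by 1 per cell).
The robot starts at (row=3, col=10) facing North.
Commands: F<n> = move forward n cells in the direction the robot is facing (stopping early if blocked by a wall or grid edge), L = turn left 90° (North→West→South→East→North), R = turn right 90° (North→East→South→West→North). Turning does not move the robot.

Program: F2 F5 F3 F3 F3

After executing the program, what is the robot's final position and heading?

Answer: Final position: (row=0, col=10), facing North

Derivation:
Start: (row=3, col=10), facing North
  F2: move forward 2, now at (row=1, col=10)
  F5: move forward 1/5 (blocked), now at (row=0, col=10)
  [×3]F3: move forward 0/3 (blocked), now at (row=0, col=10)
Final: (row=0, col=10), facing North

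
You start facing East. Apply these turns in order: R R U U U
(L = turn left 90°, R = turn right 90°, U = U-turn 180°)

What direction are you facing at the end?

Start: East
  R (right (90° clockwise)) -> South
  R (right (90° clockwise)) -> West
  U (U-turn (180°)) -> East
  U (U-turn (180°)) -> West
  U (U-turn (180°)) -> East
Final: East

Answer: Final heading: East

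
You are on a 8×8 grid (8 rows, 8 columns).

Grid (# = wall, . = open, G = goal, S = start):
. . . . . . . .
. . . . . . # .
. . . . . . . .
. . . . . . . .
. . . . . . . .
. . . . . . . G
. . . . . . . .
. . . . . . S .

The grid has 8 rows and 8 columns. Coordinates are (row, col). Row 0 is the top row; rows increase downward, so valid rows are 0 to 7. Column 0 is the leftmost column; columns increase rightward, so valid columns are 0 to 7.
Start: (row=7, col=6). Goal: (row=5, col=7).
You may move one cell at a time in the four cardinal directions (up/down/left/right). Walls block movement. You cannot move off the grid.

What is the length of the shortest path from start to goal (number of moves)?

BFS from (row=7, col=6) until reaching (row=5, col=7):
  Distance 0: (row=7, col=6)
  Distance 1: (row=6, col=6), (row=7, col=5), (row=7, col=7)
  Distance 2: (row=5, col=6), (row=6, col=5), (row=6, col=7), (row=7, col=4)
  Distance 3: (row=4, col=6), (row=5, col=5), (row=5, col=7), (row=6, col=4), (row=7, col=3)  <- goal reached here
One shortest path (3 moves): (row=7, col=6) -> (row=7, col=7) -> (row=6, col=7) -> (row=5, col=7)

Answer: Shortest path length: 3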